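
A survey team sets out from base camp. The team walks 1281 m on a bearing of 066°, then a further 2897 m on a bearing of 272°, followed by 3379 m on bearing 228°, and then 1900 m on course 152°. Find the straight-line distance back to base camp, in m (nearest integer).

Leg 1 (066°, 1281 m): east 1281 sin 66° = 1170.25, north 1281 cos 66° = 521.03
Leg 2 (272°, 2897 m): east 2897 sin 272° = -2895.24, north 2897 cos 272° = 101.10
Leg 3 (228°, 3379 m): east 3379 sin 228° = -2511.09, north 3379 cos 228° = -2260.99
Leg 4 (152°, 1900 m): east 1900 sin 152° = 892.00, north 1900 cos 152° = -1677.60
Net: -3344.07 east, -3316.46 north. Distance = √((-3344.07)² + (-3316.46)²) = 4709.749 m.

4710 m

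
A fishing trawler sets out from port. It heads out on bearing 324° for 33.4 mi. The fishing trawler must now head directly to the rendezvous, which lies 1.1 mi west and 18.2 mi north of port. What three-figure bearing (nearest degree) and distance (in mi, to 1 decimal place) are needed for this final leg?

115°, 20.5 mi

Leg 1 (324°, 33.4 mi): east 33.4 sin 324° = -19.63, north 33.4 cos 324° = 27.02
Current position: (-19.63, 27.02). Target: (-1.1, 18.2). Remaining: Δeast = 18.53, Δnorth = -8.82.
Bearing = atan2(18.53, -8.82) mod 360° = 115.45°; distance = √((18.53)² + (-8.82)²) = 20.524 mi.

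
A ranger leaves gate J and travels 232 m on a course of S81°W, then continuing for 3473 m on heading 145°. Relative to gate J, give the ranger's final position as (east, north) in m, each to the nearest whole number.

Leg 1 (S81°W, 232 m): east 232 sin 261° = -229.14, north 232 cos 261° = -36.29
Leg 2 (145°, 3473 m): east 3473 sin 145° = 1992.03, north 3473 cos 145° = -2844.92
Summing: 1762.89 m east, -2881.21 m north → (1763, -2881).

(1763, -2881)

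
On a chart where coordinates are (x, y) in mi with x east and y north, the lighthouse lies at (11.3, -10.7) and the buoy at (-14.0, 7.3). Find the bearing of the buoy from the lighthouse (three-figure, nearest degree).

305°

Δeast = -14.0 − 11.3 = -25.30; Δnorth = 7.3 − -10.7 = 18.00.
Bearing = atan2(Δeast, Δnorth) mod 360° = 305.43° ≈ 305°.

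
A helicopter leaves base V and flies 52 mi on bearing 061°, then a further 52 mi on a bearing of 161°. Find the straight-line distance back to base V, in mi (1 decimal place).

66.8 mi

Leg 1 (061°, 52 mi): east 52 sin 61° = 45.48, north 52 cos 61° = 25.21
Leg 2 (161°, 52 mi): east 52 sin 161° = 16.93, north 52 cos 161° = -49.17
Net: 62.41 east, -23.96 north. Distance = √((62.41)² + (-23.96)²) = 66.850 mi.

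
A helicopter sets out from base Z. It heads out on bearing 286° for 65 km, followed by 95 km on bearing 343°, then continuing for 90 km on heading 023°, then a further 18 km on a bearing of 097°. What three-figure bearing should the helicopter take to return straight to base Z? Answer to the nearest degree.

169°

Leg 1 (286°, 65 km): east 65 sin 286° = -62.48, north 65 cos 286° = 17.92
Leg 2 (343°, 95 km): east 95 sin 343° = -27.78, north 95 cos 343° = 90.85
Leg 3 (023°, 90 km): east 90 sin 23° = 35.17, north 90 cos 23° = 82.85
Leg 4 (097°, 18 km): east 18 sin 97° = 17.87, north 18 cos 97° = -2.19
Net displacement: -37.23 east, 189.42 north. Direction back to start is (37.23, -189.42): bearing = atan2(37.23, -189.42) mod 360° = 168.88° ≈ 169°.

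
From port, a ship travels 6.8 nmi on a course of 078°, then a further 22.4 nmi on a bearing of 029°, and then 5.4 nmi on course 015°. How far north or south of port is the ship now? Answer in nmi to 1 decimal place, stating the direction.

26.2 nmi north

Leg 1 (078°, 6.8 nmi): east 6.8 sin 78° = 6.65, north 6.8 cos 78° = 1.41
Leg 2 (029°, 22.4 nmi): east 22.4 sin 29° = 10.86, north 22.4 cos 29° = 19.59
Leg 3 (015°, 5.4 nmi): east 5.4 sin 15° = 1.40, north 5.4 cos 15° = 5.22
Net north component: 26.22 nmi.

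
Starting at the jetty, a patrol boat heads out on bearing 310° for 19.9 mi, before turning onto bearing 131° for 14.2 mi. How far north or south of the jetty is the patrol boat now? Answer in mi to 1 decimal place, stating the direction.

3.5 mi north

Leg 1 (310°, 19.9 mi): east 19.9 sin 310° = -15.24, north 19.9 cos 310° = 12.79
Leg 2 (131°, 14.2 mi): east 14.2 sin 131° = 10.72, north 14.2 cos 131° = -9.32
Net north component: 3.48 mi.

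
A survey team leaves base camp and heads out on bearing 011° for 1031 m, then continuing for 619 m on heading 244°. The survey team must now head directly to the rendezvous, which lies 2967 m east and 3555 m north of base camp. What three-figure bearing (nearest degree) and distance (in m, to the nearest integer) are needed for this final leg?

050°, 4357 m

Leg 1 (011°, 1031 m): east 1031 sin 11° = 196.72, north 1031 cos 11° = 1012.06
Leg 2 (244°, 619 m): east 619 sin 244° = -556.35, north 619 cos 244° = -271.35
Current position: (-359.63, 740.71). Target: (2967, 3555). Remaining: Δeast = 3326.63, Δnorth = 2814.29.
Bearing = atan2(3326.63, 2814.29) mod 360° = 49.77°; distance = √((3326.63)² + (2814.29)²) = 4357.375 m.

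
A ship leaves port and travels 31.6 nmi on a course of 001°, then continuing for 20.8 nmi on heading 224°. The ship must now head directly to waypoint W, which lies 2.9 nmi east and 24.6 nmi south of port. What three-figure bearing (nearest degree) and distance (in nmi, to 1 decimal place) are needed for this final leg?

Leg 1 (001°, 31.6 nmi): east 31.6 sin 1° = 0.55, north 31.6 cos 1° = 31.60
Leg 2 (224°, 20.8 nmi): east 20.8 sin 224° = -14.45, north 20.8 cos 224° = -14.96
Current position: (-13.90, 16.63). Target: (2.9, -24.6). Remaining: Δeast = 16.80, Δnorth = -41.23.
Bearing = atan2(16.80, -41.23) mod 360° = 157.84°; distance = √((16.80)² + (-41.23)²) = 44.523 nmi.

158°, 44.5 nmi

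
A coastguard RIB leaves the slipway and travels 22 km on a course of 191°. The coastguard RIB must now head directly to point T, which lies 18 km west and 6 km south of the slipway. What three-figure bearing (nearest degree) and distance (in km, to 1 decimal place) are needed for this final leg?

318°, 20.8 km

Leg 1 (191°, 22 km): east 22 sin 191° = -4.20, north 22 cos 191° = -21.60
Current position: (-4.20, -21.60). Target: (-18, -6). Remaining: Δeast = -13.80, Δnorth = 15.60.
Bearing = atan2(-13.80, 15.60) mod 360° = 318.49°; distance = √((-13.80)² + (15.60)²) = 20.826 km.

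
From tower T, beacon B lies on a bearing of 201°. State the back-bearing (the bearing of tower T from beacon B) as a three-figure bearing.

Back-bearing = 201° − 180° = 021°.

021°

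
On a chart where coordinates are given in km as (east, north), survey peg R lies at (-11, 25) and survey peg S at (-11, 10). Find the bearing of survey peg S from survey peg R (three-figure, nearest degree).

Δeast = -11 − -11 = 0.00; Δnorth = 10 − 25 = -15.00.
Bearing = atan2(Δeast, Δnorth) mod 360° = 180.00° ≈ 180°.

180°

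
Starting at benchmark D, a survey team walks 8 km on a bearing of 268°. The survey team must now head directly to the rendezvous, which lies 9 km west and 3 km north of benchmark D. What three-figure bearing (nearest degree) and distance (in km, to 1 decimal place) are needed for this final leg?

Leg 1 (268°, 8 km): east 8 sin 268° = -8.00, north 8 cos 268° = -0.28
Current position: (-8.00, -0.28). Target: (-9, 3). Remaining: Δeast = -1.00, Δnorth = 3.28.
Bearing = atan2(-1.00, 3.28) mod 360° = 342.96°; distance = √((-1.00)² + (3.28)²) = 3.430 km.

343°, 3.4 km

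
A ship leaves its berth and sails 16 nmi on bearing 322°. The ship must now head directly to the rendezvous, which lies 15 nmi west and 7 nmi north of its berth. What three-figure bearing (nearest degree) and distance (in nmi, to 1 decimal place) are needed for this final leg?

223°, 7.6 nmi

Leg 1 (322°, 16 nmi): east 16 sin 322° = -9.85, north 16 cos 322° = 12.61
Current position: (-9.85, 12.61). Target: (-15, 7). Remaining: Δeast = -5.15, Δnorth = -5.61.
Bearing = atan2(-5.15, -5.61) mod 360° = 222.56°; distance = √((-5.15)² + (-5.61)²) = 7.614 nmi.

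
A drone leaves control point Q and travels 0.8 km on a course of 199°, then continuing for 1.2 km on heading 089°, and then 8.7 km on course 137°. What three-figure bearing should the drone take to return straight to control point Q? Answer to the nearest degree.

Leg 1 (199°, 0.8 km): east 0.8 sin 199° = -0.26, north 0.8 cos 199° = -0.76
Leg 2 (089°, 1.2 km): east 1.2 sin 89° = 1.20, north 1.2 cos 89° = 0.02
Leg 3 (137°, 8.7 km): east 8.7 sin 137° = 5.93, north 8.7 cos 137° = -6.36
Net displacement: 6.87 east, -7.10 north. Direction back to start is (-6.87, 7.10): bearing = atan2(-6.87, 7.10) mod 360° = 315.92° ≈ 316°.

316°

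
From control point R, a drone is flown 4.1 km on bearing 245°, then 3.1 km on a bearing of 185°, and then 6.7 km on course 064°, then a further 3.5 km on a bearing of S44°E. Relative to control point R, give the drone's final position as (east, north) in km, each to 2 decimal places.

Leg 1 (245°, 4.1 km): east 4.1 sin 245° = -3.72, north 4.1 cos 245° = -1.73
Leg 2 (185°, 3.1 km): east 3.1 sin 185° = -0.27, north 3.1 cos 185° = -3.09
Leg 3 (064°, 6.7 km): east 6.7 sin 64° = 6.02, north 6.7 cos 64° = 2.94
Leg 4 (S44°E, 3.5 km): east 3.5 sin 136° = 2.43, north 3.5 cos 136° = -2.52
Summing: 4.47 km east, -4.40 km north → (4.47, -4.40).

(4.47, -4.40)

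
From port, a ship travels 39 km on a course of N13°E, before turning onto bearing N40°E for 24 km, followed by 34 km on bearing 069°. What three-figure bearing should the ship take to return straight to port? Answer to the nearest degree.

219°

Leg 1 (N13°E, 39 km): east 39 sin 13° = 8.77, north 39 cos 13° = 38.00
Leg 2 (N40°E, 24 km): east 24 sin 40° = 15.43, north 24 cos 40° = 18.39
Leg 3 (069°, 34 km): east 34 sin 69° = 31.74, north 34 cos 69° = 12.18
Net displacement: 55.94 east, 68.57 north. Direction back to start is (-55.94, -68.57): bearing = atan2(-55.94, -68.57) mod 360° = 219.21° ≈ 219°.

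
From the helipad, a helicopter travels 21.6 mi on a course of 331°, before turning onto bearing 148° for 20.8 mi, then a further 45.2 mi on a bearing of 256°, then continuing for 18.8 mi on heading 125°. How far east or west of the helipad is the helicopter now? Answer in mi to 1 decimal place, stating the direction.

27.9 mi west

Leg 1 (331°, 21.6 mi): east 21.6 sin 331° = -10.47, north 21.6 cos 331° = 18.89
Leg 2 (148°, 20.8 mi): east 20.8 sin 148° = 11.02, north 20.8 cos 148° = -17.64
Leg 3 (256°, 45.2 mi): east 45.2 sin 256° = -43.86, north 45.2 cos 256° = -10.93
Leg 4 (125°, 18.8 mi): east 18.8 sin 125° = 15.40, north 18.8 cos 125° = -10.78
Net east component: -27.91 mi.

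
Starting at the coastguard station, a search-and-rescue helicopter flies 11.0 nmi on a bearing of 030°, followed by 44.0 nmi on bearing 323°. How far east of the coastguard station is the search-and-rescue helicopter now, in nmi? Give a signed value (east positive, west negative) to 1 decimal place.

Leg 1 (030°, 11.0 nmi): east 11.0 sin 30° = 5.50, north 11.0 cos 30° = 9.53
Leg 2 (323°, 44.0 nmi): east 44.0 sin 323° = -26.48, north 44.0 cos 323° = 35.14
Net east component: -20.98 nmi.

-21.0 nmi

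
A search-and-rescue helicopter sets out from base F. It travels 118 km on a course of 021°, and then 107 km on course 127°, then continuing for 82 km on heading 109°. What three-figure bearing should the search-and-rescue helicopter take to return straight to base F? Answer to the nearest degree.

265°

Leg 1 (021°, 118 km): east 118 sin 21° = 42.29, north 118 cos 21° = 110.16
Leg 2 (127°, 107 km): east 107 sin 127° = 85.45, north 107 cos 127° = -64.39
Leg 3 (109°, 82 km): east 82 sin 109° = 77.53, north 82 cos 109° = -26.70
Net displacement: 205.27 east, 19.07 north. Direction back to start is (-205.27, -19.07): bearing = atan2(-205.27, -19.07) mod 360° = 264.69° ≈ 265°.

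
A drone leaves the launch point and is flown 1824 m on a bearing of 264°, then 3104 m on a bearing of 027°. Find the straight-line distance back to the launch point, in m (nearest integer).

Leg 1 (264°, 1824 m): east 1824 sin 264° = -1814.01, north 1824 cos 264° = -190.66
Leg 2 (027°, 3104 m): east 3104 sin 27° = 1409.19, north 3104 cos 27° = 2765.68
Net: -404.82 east, 2575.02 north. Distance = √((-404.82)² + (2575.02)²) = 2606.651 m.

2607 m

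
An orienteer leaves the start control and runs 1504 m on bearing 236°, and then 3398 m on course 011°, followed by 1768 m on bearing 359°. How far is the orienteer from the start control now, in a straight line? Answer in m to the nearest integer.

Leg 1 (236°, 1504 m): east 1504 sin 236° = -1246.87, north 1504 cos 236° = -841.03
Leg 2 (011°, 3398 m): east 3398 sin 11° = 648.37, north 3398 cos 11° = 3335.57
Leg 3 (359°, 1768 m): east 1768 sin 359° = -30.86, north 1768 cos 359° = 1767.73
Net: -629.36 east, 4262.27 north. Distance = √((-629.36)² + (4262.27)²) = 4308.488 m.

4308 m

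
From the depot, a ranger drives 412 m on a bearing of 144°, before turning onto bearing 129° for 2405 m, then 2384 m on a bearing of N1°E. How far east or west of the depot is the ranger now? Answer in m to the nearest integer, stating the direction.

2153 m east

Leg 1 (144°, 412 m): east 412 sin 144° = 242.17, north 412 cos 144° = -333.32
Leg 2 (129°, 2405 m): east 2405 sin 129° = 1869.04, north 2405 cos 129° = -1513.52
Leg 3 (N1°E, 2384 m): east 2384 sin 1° = 41.61, north 2384 cos 1° = 2383.64
Net east component: 2152.81 m.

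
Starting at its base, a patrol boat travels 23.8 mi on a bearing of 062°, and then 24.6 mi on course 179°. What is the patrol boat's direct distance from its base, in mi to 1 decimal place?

Leg 1 (062°, 23.8 mi): east 23.8 sin 62° = 21.01, north 23.8 cos 62° = 11.17
Leg 2 (179°, 24.6 mi): east 24.6 sin 179° = 0.43, north 24.6 cos 179° = -24.60
Net: 21.44 east, -13.42 north. Distance = √((21.44)² + (-13.42)²) = 25.298 mi.

25.3 mi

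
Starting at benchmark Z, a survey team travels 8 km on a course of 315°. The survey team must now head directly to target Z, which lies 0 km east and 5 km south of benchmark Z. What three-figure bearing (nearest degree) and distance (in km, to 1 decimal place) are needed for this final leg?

Leg 1 (315°, 8 km): east 8 sin 315° = -5.66, north 8 cos 315° = 5.66
Current position: (-5.66, 5.66). Target: (0, -5). Remaining: Δeast = 5.66, Δnorth = -10.66.
Bearing = atan2(5.66, -10.66) mod 360° = 152.04°; distance = √((5.66)² + (-10.66)²) = 12.065 km.

152°, 12.1 km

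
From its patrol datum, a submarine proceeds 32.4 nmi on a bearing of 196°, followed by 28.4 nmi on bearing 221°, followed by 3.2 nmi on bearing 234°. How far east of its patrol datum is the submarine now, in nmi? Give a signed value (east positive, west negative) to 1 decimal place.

Leg 1 (196°, 32.4 nmi): east 32.4 sin 196° = -8.93, north 32.4 cos 196° = -31.14
Leg 2 (221°, 28.4 nmi): east 28.4 sin 221° = -18.63, north 28.4 cos 221° = -21.43
Leg 3 (234°, 3.2 nmi): east 3.2 sin 234° = -2.59, north 3.2 cos 234° = -1.88
Net east component: -30.15 nmi.

-30.2 nmi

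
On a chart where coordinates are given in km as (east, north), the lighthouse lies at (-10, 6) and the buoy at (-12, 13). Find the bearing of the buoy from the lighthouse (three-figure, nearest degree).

344°

Δeast = -12 − -10 = -2.00; Δnorth = 13 − 6 = 7.00.
Bearing = atan2(Δeast, Δnorth) mod 360° = 344.05° ≈ 344°.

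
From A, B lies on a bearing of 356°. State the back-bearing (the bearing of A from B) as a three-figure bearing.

176°

Back-bearing = 356° − 180° = 176°.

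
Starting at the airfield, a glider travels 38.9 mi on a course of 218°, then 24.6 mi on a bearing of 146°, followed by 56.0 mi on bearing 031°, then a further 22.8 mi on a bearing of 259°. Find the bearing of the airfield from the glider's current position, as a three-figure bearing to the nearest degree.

027°

Leg 1 (218°, 38.9 mi): east 38.9 sin 218° = -23.95, north 38.9 cos 218° = -30.65
Leg 2 (146°, 24.6 mi): east 24.6 sin 146° = 13.76, north 24.6 cos 146° = -20.39
Leg 3 (031°, 56.0 mi): east 56.0 sin 31° = 28.84, north 56.0 cos 31° = 48.00
Leg 4 (259°, 22.8 mi): east 22.8 sin 259° = -22.38, north 22.8 cos 259° = -4.35
Net displacement: -3.73 east, -7.40 north. Direction back to start is (3.73, 7.40): bearing = atan2(3.73, 7.40) mod 360° = 26.77° ≈ 027°.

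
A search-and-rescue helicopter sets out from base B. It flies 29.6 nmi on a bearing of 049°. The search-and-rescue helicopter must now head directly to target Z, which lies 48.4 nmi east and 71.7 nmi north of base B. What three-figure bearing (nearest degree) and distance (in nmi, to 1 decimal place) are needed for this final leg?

Leg 1 (049°, 29.6 nmi): east 29.6 sin 49° = 22.34, north 29.6 cos 49° = 19.42
Current position: (22.34, 19.42). Target: (48.4, 71.7). Remaining: Δeast = 26.06, Δnorth = 52.28.
Bearing = atan2(26.06, 52.28) mod 360° = 26.50°; distance = √((26.06)² + (52.28)²) = 58.416 nmi.

026°, 58.4 nmi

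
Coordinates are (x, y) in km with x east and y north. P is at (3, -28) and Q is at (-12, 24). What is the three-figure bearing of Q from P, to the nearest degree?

344°

Δeast = -12 − 3 = -15.00; Δnorth = 24 − -28 = 52.00.
Bearing = atan2(Δeast, Δnorth) mod 360° = 343.91° ≈ 344°.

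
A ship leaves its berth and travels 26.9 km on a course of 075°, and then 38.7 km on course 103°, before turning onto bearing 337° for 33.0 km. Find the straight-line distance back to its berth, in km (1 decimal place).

58.3 km

Leg 1 (075°, 26.9 km): east 26.9 sin 75° = 25.98, north 26.9 cos 75° = 6.96
Leg 2 (103°, 38.7 km): east 38.7 sin 103° = 37.71, north 38.7 cos 103° = -8.71
Leg 3 (337°, 33.0 km): east 33.0 sin 337° = -12.89, north 33.0 cos 337° = 30.38
Net: 50.80 east, 28.63 north. Distance = √((50.80)² + (28.63)²) = 58.312 km.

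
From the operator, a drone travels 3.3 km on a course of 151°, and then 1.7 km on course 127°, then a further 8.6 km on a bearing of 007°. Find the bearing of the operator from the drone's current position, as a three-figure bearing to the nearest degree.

221°

Leg 1 (151°, 3.3 km): east 3.3 sin 151° = 1.60, north 3.3 cos 151° = -2.89
Leg 2 (127°, 1.7 km): east 1.7 sin 127° = 1.36, north 1.7 cos 127° = -1.02
Leg 3 (007°, 8.6 km): east 8.6 sin 7° = 1.05, north 8.6 cos 7° = 8.54
Net displacement: 4.01 east, 4.63 north. Direction back to start is (-4.01, -4.63): bearing = atan2(-4.01, -4.63) mod 360° = 220.89° ≈ 221°.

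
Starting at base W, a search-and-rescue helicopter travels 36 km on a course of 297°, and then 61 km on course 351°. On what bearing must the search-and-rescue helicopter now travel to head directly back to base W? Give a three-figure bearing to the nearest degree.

Leg 1 (297°, 36 km): east 36 sin 297° = -32.08, north 36 cos 297° = 16.34
Leg 2 (351°, 61 km): east 61 sin 351° = -9.54, north 61 cos 351° = 60.25
Net displacement: -41.62 east, 76.59 north. Direction back to start is (41.62, -76.59): bearing = atan2(41.62, -76.59) mod 360° = 151.48° ≈ 151°.

151°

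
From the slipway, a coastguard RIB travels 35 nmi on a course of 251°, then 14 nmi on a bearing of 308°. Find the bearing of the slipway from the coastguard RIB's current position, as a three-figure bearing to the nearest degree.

Leg 1 (251°, 35 nmi): east 35 sin 251° = -33.09, north 35 cos 251° = -11.39
Leg 2 (308°, 14 nmi): east 14 sin 308° = -11.03, north 14 cos 308° = 8.62
Net displacement: -44.13 east, -2.78 north. Direction back to start is (44.13, 2.78): bearing = atan2(44.13, 2.78) mod 360° = 86.40° ≈ 086°.

086°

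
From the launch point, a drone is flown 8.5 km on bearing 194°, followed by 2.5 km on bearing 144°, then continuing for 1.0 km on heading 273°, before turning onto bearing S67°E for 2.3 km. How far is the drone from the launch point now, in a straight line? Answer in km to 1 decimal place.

11.1 km

Leg 1 (194°, 8.5 km): east 8.5 sin 194° = -2.06, north 8.5 cos 194° = -8.25
Leg 2 (144°, 2.5 km): east 2.5 sin 144° = 1.47, north 2.5 cos 144° = -2.02
Leg 3 (273°, 1.0 km): east 1.0 sin 273° = -1.00, north 1.0 cos 273° = 0.05
Leg 4 (S67°E, 2.3 km): east 2.3 sin 113° = 2.12, north 2.3 cos 113° = -0.90
Net: 0.53 east, -11.12 north. Distance = √((0.53)² + (-11.12)²) = 11.129 km.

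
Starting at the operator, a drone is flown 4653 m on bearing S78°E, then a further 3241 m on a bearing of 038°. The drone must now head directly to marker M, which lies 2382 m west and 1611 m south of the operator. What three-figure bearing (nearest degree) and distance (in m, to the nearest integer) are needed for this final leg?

Leg 1 (S78°E, 4653 m): east 4653 sin 102° = 4551.32, north 4653 cos 102° = -967.41
Leg 2 (038°, 3241 m): east 3241 sin 38° = 1995.36, north 3241 cos 38° = 2553.94
Current position: (6546.68, 1586.53). Target: (-2382, -1611). Remaining: Δeast = -8928.68, Δnorth = -3197.53.
Bearing = atan2(-8928.68, -3197.53) mod 360° = 250.30°; distance = √((-8928.68)² + (-3197.53)²) = 9483.961 m.

250°, 9484 m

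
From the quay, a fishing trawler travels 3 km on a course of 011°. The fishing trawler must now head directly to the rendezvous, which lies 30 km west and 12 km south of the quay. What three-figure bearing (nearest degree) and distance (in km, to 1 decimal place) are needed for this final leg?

244°, 34.0 km

Leg 1 (011°, 3 km): east 3 sin 11° = 0.57, north 3 cos 11° = 2.94
Current position: (0.57, 2.94). Target: (-30, -12). Remaining: Δeast = -30.57, Δnorth = -14.94.
Bearing = atan2(-30.57, -14.94) mod 360° = 243.95°; distance = √((-30.57)² + (-14.94)²) = 34.030 km.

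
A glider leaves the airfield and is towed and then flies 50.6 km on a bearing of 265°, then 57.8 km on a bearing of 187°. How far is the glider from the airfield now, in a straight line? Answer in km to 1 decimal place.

84.4 km

Leg 1 (265°, 50.6 km): east 50.6 sin 265° = -50.41, north 50.6 cos 265° = -4.41
Leg 2 (187°, 57.8 km): east 57.8 sin 187° = -7.04, north 57.8 cos 187° = -57.37
Net: -57.45 east, -61.78 north. Distance = √((-57.45)² + (-61.78)²) = 84.364 km.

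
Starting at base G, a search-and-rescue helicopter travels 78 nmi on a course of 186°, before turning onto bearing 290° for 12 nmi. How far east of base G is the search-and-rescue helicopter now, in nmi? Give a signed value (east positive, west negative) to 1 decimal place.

-19.4 nmi

Leg 1 (186°, 78 nmi): east 78 sin 186° = -8.15, north 78 cos 186° = -77.57
Leg 2 (290°, 12 nmi): east 12 sin 290° = -11.28, north 12 cos 290° = 4.10
Net east component: -19.43 nmi.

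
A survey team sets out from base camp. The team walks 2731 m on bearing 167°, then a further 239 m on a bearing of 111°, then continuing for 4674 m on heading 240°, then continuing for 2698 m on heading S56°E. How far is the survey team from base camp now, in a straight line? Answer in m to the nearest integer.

6664 m

Leg 1 (167°, 2731 m): east 2731 sin 167° = 614.34, north 2731 cos 167° = -2661.00
Leg 2 (111°, 239 m): east 239 sin 111° = 223.13, north 239 cos 111° = -85.65
Leg 3 (240°, 4674 m): east 4674 sin 240° = -4047.80, north 4674 cos 240° = -2337.00
Leg 4 (S56°E, 2698 m): east 2698 sin 124° = 2236.74, north 2698 cos 124° = -1508.70
Net: -973.59 east, -6592.36 north. Distance = √((-973.59)² + (-6592.36)²) = 6663.862 m.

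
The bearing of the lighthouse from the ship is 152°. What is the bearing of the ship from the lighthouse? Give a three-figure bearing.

332°

Back-bearing = 152° + 180° = 332°.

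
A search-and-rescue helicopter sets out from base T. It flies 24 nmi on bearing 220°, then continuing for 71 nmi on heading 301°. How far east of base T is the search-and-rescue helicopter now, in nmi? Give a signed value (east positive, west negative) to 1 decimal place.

Leg 1 (220°, 24 nmi): east 24 sin 220° = -15.43, north 24 cos 220° = -18.39
Leg 2 (301°, 71 nmi): east 71 sin 301° = -60.86, north 71 cos 301° = 36.57
Net east component: -76.29 nmi.

-76.3 nmi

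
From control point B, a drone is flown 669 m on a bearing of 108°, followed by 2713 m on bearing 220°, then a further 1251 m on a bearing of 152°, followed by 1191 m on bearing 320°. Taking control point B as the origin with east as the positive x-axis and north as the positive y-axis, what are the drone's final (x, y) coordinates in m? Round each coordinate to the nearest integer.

(-1286, -2477)

Leg 1 (108°, 669 m): east 669 sin 108° = 636.26, north 669 cos 108° = -206.73
Leg 2 (220°, 2713 m): east 2713 sin 220° = -1743.88, north 2713 cos 220° = -2078.28
Leg 3 (152°, 1251 m): east 1251 sin 152° = 587.31, north 1251 cos 152° = -1104.57
Leg 4 (320°, 1191 m): east 1191 sin 320° = -765.56, north 1191 cos 320° = 912.36
Summing: -1285.88 m east, -2477.22 m north → (-1286, -2477).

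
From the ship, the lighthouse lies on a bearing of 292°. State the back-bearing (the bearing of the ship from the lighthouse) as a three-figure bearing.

112°

Back-bearing = 292° − 180° = 112°.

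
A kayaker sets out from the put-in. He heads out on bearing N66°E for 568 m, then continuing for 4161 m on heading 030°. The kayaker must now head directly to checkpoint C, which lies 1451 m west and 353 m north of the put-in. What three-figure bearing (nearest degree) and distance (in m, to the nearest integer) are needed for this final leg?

229°, 5341 m

Leg 1 (N66°E, 568 m): east 568 sin 66° = 518.89, north 568 cos 66° = 231.03
Leg 2 (030°, 4161 m): east 4161 sin 30° = 2080.50, north 4161 cos 30° = 3603.53
Current position: (2599.39, 3834.56). Target: (-1451, 353). Remaining: Δeast = -4050.39, Δnorth = -3481.56.
Bearing = atan2(-4050.39, -3481.56) mod 360° = 229.32°; distance = √((-4050.39)² + (-3481.56)²) = 5341.061 m.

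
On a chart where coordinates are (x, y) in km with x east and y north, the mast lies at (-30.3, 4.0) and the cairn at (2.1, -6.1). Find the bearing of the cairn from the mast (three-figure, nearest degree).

107°

Δeast = 2.1 − -30.3 = 32.40; Δnorth = -6.1 − 4.0 = -10.10.
Bearing = atan2(Δeast, Δnorth) mod 360° = 107.31° ≈ 107°.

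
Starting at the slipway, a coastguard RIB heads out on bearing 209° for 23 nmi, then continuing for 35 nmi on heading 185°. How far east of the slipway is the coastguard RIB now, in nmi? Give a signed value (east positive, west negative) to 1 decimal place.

-14.2 nmi

Leg 1 (209°, 23 nmi): east 23 sin 209° = -11.15, north 23 cos 209° = -20.12
Leg 2 (185°, 35 nmi): east 35 sin 185° = -3.05, north 35 cos 185° = -34.87
Net east component: -14.20 nmi.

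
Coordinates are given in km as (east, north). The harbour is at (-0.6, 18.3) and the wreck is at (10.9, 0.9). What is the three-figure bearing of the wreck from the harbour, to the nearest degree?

147°

Δeast = 10.9 − -0.6 = 11.50; Δnorth = 0.9 − 18.3 = -17.40.
Bearing = atan2(Δeast, Δnorth) mod 360° = 146.54° ≈ 147°.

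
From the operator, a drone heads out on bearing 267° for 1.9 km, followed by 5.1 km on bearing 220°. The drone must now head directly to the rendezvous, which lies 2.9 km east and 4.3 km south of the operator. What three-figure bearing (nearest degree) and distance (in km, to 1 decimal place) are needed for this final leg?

092°, 8.1 km

Leg 1 (267°, 1.9 km): east 1.9 sin 267° = -1.90, north 1.9 cos 267° = -0.10
Leg 2 (220°, 5.1 km): east 5.1 sin 220° = -3.28, north 5.1 cos 220° = -3.91
Current position: (-5.18, -4.01). Target: (2.9, -4.3). Remaining: Δeast = 8.08, Δnorth = -0.29.
Bearing = atan2(8.08, -0.29) mod 360° = 92.08°; distance = √((8.08)² + (-0.29)²) = 8.081 km.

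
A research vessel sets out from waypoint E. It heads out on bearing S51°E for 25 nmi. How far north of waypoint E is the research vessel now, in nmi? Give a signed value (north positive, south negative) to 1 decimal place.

Leg 1 (S51°E, 25 nmi): east 25 sin 129° = 19.43, north 25 cos 129° = -15.73
Net north component: -15.73 nmi.

-15.7 nmi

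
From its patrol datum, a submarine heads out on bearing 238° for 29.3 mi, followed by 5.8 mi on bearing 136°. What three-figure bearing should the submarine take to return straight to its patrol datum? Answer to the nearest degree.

Leg 1 (238°, 29.3 mi): east 29.3 sin 238° = -24.85, north 29.3 cos 238° = -15.53
Leg 2 (136°, 5.8 mi): east 5.8 sin 136° = 4.03, north 5.8 cos 136° = -4.17
Net displacement: -20.82 east, -19.70 north. Direction back to start is (20.82, 19.70): bearing = atan2(20.82, 19.70) mod 360° = 46.58° ≈ 047°.

047°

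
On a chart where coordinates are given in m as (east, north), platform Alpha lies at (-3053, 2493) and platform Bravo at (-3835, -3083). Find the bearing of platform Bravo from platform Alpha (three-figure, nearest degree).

Δeast = -3835 − -3053 = -782.00; Δnorth = -3083 − 2493 = -5576.00.
Bearing = atan2(Δeast, Δnorth) mod 360° = 187.98° ≈ 188°.

188°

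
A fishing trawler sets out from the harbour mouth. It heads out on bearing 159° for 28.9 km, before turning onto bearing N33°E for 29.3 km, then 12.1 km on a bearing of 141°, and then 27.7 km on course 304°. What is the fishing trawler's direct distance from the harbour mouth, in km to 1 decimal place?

Leg 1 (159°, 28.9 km): east 28.9 sin 159° = 10.36, north 28.9 cos 159° = -26.98
Leg 2 (N33°E, 29.3 km): east 29.3 sin 33° = 15.96, north 29.3 cos 33° = 24.57
Leg 3 (141°, 12.1 km): east 12.1 sin 141° = 7.61, north 12.1 cos 141° = -9.40
Leg 4 (304°, 27.7 km): east 27.7 sin 304° = -22.96, north 27.7 cos 304° = 15.49
Net: 10.97 east, 3.68 north. Distance = √((10.97)² + (3.68)²) = 11.566 km.

11.6 km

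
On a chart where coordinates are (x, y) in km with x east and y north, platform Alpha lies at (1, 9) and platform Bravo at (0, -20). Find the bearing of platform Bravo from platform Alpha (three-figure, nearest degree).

Δeast = 0 − 1 = -1.00; Δnorth = -20 − 9 = -29.00.
Bearing = atan2(Δeast, Δnorth) mod 360° = 181.97° ≈ 182°.

182°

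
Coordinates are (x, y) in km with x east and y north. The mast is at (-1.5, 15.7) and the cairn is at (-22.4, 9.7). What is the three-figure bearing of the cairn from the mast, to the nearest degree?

Δeast = -22.4 − -1.5 = -20.90; Δnorth = 9.7 − 15.7 = -6.00.
Bearing = atan2(Δeast, Δnorth) mod 360° = 253.98° ≈ 254°.

254°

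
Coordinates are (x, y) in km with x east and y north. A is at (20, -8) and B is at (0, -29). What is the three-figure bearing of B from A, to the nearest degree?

224°

Δeast = 0 − 20 = -20.00; Δnorth = -29 − -8 = -21.00.
Bearing = atan2(Δeast, Δnorth) mod 360° = 223.60° ≈ 224°.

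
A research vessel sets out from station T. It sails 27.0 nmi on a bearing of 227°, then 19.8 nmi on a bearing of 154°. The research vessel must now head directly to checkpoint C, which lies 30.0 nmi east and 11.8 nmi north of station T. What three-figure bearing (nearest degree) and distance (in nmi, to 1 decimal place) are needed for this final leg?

Leg 1 (227°, 27.0 nmi): east 27.0 sin 227° = -19.75, north 27.0 cos 227° = -18.41
Leg 2 (154°, 19.8 nmi): east 19.8 sin 154° = 8.68, north 19.8 cos 154° = -17.80
Current position: (-11.07, -36.21). Target: (30.0, 11.8). Remaining: Δeast = 41.07, Δnorth = 48.01.
Bearing = atan2(41.07, 48.01) mod 360° = 40.54°; distance = √((41.07)² + (48.01)²) = 63.178 nmi.

041°, 63.2 nmi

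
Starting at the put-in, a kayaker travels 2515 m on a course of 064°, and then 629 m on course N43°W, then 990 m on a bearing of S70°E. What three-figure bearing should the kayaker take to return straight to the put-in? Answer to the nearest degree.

246°

Leg 1 (064°, 2515 m): east 2515 sin 64° = 2260.47, north 2515 cos 64° = 1102.50
Leg 2 (N43°W, 629 m): east 629 sin 317° = -428.98, north 629 cos 317° = 460.02
Leg 3 (S70°E, 990 m): east 990 sin 110° = 930.30, north 990 cos 110° = -338.60
Net displacement: 2761.79 east, 1223.92 north. Direction back to start is (-2761.79, -1223.92): bearing = atan2(-2761.79, -1223.92) mod 360° = 246.10° ≈ 246°.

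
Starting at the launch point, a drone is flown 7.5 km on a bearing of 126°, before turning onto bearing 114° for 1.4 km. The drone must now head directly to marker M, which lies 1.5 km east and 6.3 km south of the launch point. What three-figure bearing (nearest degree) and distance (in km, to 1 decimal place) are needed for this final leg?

257°, 6.0 km

Leg 1 (126°, 7.5 km): east 7.5 sin 126° = 6.07, north 7.5 cos 126° = -4.41
Leg 2 (114°, 1.4 km): east 1.4 sin 114° = 1.28, north 1.4 cos 114° = -0.57
Current position: (7.35, -4.98). Target: (1.5, -6.3). Remaining: Δeast = -5.85, Δnorth = -1.32.
Bearing = atan2(-5.85, -1.32) mod 360° = 257.26°; distance = √((-5.85)² + (-1.32)²) = 5.994 km.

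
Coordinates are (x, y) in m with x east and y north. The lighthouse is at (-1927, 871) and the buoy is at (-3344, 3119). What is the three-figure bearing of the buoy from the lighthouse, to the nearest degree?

Δeast = -3344 − -1927 = -1417.00; Δnorth = 3119 − 871 = 2248.00.
Bearing = atan2(Δeast, Δnorth) mod 360° = 327.78° ≈ 328°.

328°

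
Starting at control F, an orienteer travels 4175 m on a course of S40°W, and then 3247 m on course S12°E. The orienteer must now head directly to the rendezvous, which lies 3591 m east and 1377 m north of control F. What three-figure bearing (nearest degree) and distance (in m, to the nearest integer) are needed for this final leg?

036°, 9562 m

Leg 1 (S40°W, 4175 m): east 4175 sin 220° = -2683.64, north 4175 cos 220° = -3198.24
Leg 2 (S12°E, 3247 m): east 3247 sin 168° = 675.09, north 3247 cos 168° = -3176.05
Current position: (-2008.55, -6374.28). Target: (3591, 1377). Remaining: Δeast = 5599.55, Δnorth = 7751.28.
Bearing = atan2(5599.55, 7751.28) mod 360° = 35.84°; distance = √((5599.55)² + (7751.28)²) = 9562.285 m.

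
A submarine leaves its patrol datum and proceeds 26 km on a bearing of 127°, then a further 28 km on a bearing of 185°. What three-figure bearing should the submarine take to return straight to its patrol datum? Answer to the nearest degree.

337°

Leg 1 (127°, 26 km): east 26 sin 127° = 20.76, north 26 cos 127° = -15.65
Leg 2 (185°, 28 km): east 28 sin 185° = -2.44, north 28 cos 185° = -27.89
Net displacement: 18.32 east, -43.54 north. Direction back to start is (-18.32, 43.54): bearing = atan2(-18.32, 43.54) mod 360° = 337.18° ≈ 337°.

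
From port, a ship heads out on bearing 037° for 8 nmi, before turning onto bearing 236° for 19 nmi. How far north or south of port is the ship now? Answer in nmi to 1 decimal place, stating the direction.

Leg 1 (037°, 8 nmi): east 8 sin 37° = 4.81, north 8 cos 37° = 6.39
Leg 2 (236°, 19 nmi): east 19 sin 236° = -15.75, north 19 cos 236° = -10.62
Net north component: -4.24 nmi.

4.2 nmi south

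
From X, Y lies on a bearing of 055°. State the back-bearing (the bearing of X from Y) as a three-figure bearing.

235°

Back-bearing = 055° + 180° = 235°.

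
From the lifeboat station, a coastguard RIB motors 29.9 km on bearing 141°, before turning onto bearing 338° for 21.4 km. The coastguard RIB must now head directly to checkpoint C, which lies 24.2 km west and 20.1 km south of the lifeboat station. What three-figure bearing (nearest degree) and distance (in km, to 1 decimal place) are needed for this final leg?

244°, 38.8 km

Leg 1 (141°, 29.9 km): east 29.9 sin 141° = 18.82, north 29.9 cos 141° = -23.24
Leg 2 (338°, 21.4 km): east 21.4 sin 338° = -8.02, north 21.4 cos 338° = 19.84
Current position: (10.80, -3.39). Target: (-24.2, -20.1). Remaining: Δeast = -35.00, Δnorth = -16.71.
Bearing = atan2(-35.00, -16.71) mod 360° = 244.49°; distance = √((-35.00)² + (-16.71)²) = 38.782 km.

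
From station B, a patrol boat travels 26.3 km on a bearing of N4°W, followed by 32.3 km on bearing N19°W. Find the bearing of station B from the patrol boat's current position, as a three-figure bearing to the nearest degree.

Leg 1 (N4°W, 26.3 km): east 26.3 sin 356° = -1.83, north 26.3 cos 356° = 26.24
Leg 2 (N19°W, 32.3 km): east 32.3 sin 341° = -10.52, north 32.3 cos 341° = 30.54
Net displacement: -12.35 east, 56.78 north. Direction back to start is (12.35, -56.78): bearing = atan2(12.35, -56.78) mod 360° = 167.73° ≈ 168°.

168°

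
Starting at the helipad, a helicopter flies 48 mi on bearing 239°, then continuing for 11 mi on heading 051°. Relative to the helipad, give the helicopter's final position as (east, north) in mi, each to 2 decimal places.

(-32.60, -17.80)

Leg 1 (239°, 48 mi): east 48 sin 239° = -41.14, north 48 cos 239° = -24.72
Leg 2 (051°, 11 mi): east 11 sin 51° = 8.55, north 11 cos 51° = 6.92
Summing: -32.60 mi east, -17.80 mi north → (-32.60, -17.80).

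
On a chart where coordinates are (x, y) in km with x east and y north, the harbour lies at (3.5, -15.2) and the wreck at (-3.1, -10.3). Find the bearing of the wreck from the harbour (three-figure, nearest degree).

Δeast = -3.1 − 3.5 = -6.60; Δnorth = -10.3 − -15.2 = 4.90.
Bearing = atan2(Δeast, Δnorth) mod 360° = 306.59° ≈ 307°.

307°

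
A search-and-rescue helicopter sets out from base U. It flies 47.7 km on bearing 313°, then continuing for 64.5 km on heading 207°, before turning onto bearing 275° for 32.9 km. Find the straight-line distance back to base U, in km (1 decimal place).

99.4 km

Leg 1 (313°, 47.7 km): east 47.7 sin 313° = -34.89, north 47.7 cos 313° = 32.53
Leg 2 (207°, 64.5 km): east 64.5 sin 207° = -29.28, north 64.5 cos 207° = -57.47
Leg 3 (275°, 32.9 km): east 32.9 sin 275° = -32.77, north 32.9 cos 275° = 2.87
Net: -96.94 east, -22.07 north. Distance = √((-96.94)² + (-22.07)²) = 99.424 km.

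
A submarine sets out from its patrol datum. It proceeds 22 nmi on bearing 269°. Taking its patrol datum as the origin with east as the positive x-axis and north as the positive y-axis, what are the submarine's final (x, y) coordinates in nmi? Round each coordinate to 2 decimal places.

(-22.00, -0.38)

Leg 1 (269°, 22 nmi): east 22 sin 269° = -22.00, north 22 cos 269° = -0.38
Summing: -22.00 nmi east, -0.38 nmi north → (-22.00, -0.38).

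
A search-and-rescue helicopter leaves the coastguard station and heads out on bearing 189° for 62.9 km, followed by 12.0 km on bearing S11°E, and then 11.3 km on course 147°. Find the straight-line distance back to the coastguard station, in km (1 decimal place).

83.4 km

Leg 1 (189°, 62.9 km): east 62.9 sin 189° = -9.84, north 62.9 cos 189° = -62.13
Leg 2 (S11°E, 12.0 km): east 12.0 sin 169° = 2.29, north 12.0 cos 169° = -11.78
Leg 3 (147°, 11.3 km): east 11.3 sin 147° = 6.15, north 11.3 cos 147° = -9.48
Net: -1.40 east, -83.38 north. Distance = √((-1.40)² + (-83.38)²) = 83.394 km.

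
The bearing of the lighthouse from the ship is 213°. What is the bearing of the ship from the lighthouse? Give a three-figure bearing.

Back-bearing = 213° − 180° = 033°.

033°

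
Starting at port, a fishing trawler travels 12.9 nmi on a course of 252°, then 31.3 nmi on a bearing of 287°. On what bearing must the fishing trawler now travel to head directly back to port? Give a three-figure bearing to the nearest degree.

Leg 1 (252°, 12.9 nmi): east 12.9 sin 252° = -12.27, north 12.9 cos 252° = -3.99
Leg 2 (287°, 31.3 nmi): east 31.3 sin 287° = -29.93, north 31.3 cos 287° = 9.15
Net displacement: -42.20 east, 5.16 north. Direction back to start is (42.20, -5.16): bearing = atan2(42.20, -5.16) mod 360° = 96.98° ≈ 097°.

097°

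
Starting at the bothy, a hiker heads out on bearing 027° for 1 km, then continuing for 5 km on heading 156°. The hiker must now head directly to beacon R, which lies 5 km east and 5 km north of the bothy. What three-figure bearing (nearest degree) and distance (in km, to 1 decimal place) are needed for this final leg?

Leg 1 (027°, 1 km): east 1 sin 27° = 0.45, north 1 cos 27° = 0.89
Leg 2 (156°, 5 km): east 5 sin 156° = 2.03, north 5 cos 156° = -4.57
Current position: (2.49, -3.68). Target: (5, 5). Remaining: Δeast = 2.51, Δnorth = 8.68.
Bearing = atan2(2.51, 8.68) mod 360° = 16.15°; distance = √((2.51)² + (8.68)²) = 9.033 km.

016°, 9.0 km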